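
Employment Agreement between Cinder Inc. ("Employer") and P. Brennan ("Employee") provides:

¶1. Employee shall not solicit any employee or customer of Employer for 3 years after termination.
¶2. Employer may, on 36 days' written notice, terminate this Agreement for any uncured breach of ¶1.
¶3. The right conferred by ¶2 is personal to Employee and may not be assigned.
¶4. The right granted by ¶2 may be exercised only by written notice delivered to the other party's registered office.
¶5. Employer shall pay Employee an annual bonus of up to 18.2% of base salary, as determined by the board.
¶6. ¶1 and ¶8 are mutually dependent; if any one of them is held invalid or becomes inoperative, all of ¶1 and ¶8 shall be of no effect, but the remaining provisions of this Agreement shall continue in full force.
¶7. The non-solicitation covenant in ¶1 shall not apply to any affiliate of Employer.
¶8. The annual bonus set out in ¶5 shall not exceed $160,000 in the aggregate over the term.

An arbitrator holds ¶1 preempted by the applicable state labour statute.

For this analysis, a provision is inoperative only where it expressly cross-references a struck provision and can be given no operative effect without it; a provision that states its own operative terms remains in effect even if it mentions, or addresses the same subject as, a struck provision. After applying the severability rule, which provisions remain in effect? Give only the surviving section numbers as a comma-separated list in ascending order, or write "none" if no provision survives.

¶1 is struck. ¶2 merely fixes the termination right for breach of ¶1; with ¶1 gone it has nothing to operate on and falls away. ¶7 has no operative effect of its own apart from ¶1 and is therefore inoperative. ¶3 operates only by reference to ¶2, so it falls with ¶2. The only function of ¶4 is the notice requirement for ¶2, so it cannot stand once ¶2 is removed. ¶6 declares ¶1 and ¶8 mutually dependent; since one of them has fallen, all of them are of no effect. That brings down ¶8 as well. The remainder continues in force under ¶6. ¶5 and ¶6 remain in effect.

5, 6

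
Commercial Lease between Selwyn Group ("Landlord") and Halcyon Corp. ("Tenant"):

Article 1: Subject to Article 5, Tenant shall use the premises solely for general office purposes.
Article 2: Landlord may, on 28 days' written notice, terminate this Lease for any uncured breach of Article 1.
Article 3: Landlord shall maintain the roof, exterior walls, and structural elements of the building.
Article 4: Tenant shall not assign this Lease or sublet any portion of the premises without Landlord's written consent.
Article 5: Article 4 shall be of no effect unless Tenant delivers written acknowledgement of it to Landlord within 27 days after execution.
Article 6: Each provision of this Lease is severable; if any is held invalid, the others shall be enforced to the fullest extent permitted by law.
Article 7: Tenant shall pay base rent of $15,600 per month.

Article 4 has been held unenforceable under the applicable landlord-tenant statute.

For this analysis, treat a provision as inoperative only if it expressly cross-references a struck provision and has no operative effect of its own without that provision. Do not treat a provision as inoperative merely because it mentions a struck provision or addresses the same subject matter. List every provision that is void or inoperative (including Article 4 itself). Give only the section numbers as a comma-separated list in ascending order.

Article 4 is struck. Article 5 operates only by reference to Article 4, so it falls with Article 4. Article 1 mentions Article 5 but its own obligation stands independently of Article 5, so Article 1 is not affected. Article 6 is a severability clause and preserves every provision that can still be given independent effect. Article 1, Article 2, Article 3, Article 6, and Article 7 remain in effect.

4, 5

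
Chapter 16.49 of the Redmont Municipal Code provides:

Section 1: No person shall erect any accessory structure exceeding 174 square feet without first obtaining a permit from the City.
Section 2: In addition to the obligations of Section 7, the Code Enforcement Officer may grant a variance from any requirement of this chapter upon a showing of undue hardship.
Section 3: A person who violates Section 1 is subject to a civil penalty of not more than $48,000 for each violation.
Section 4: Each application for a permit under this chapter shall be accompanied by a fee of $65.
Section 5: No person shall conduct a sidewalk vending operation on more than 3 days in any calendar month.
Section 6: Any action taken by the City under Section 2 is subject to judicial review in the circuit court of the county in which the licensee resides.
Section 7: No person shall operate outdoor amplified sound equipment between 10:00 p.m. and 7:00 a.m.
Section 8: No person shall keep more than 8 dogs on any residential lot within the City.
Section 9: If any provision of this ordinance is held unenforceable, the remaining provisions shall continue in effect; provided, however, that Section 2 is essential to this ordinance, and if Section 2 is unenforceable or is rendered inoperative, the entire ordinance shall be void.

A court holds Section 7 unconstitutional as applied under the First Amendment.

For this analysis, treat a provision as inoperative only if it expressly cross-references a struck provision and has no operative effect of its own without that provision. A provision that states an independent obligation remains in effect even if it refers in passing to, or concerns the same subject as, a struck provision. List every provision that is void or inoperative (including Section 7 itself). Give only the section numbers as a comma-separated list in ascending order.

Section 7 is struck. Although Section 2 refers to Section 7, its operative terms do not depend on Section 7, so it remains in effect. No other provision's operative terms depend on Section 7. Section 9 makes Section 2 an essential term, but Section 2 is unaffected, so the severability proviso in Section 9 preserves the remaining provisions. The provisions still in force are Section 1, Section 2, Section 3, Section 4, Section 5, Section 6, Section 8, and Section 9.

7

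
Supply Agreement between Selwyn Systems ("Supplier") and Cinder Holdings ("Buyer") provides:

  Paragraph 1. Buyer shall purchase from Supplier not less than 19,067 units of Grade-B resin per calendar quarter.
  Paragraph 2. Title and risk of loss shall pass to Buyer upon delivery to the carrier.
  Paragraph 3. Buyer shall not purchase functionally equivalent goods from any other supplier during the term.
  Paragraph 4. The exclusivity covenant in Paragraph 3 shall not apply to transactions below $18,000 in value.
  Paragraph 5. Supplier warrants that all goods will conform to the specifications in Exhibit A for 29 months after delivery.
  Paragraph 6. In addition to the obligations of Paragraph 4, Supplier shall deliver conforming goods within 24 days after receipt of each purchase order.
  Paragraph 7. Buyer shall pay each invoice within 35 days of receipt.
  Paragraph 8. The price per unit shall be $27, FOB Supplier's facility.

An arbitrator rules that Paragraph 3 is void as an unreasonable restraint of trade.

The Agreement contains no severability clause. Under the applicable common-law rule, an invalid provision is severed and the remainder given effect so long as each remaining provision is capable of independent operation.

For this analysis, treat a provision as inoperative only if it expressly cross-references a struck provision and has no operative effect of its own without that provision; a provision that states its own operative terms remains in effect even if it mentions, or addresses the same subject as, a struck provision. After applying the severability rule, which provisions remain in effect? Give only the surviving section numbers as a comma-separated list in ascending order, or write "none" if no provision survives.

Paragraph 3 is struck. Paragraph 4 operates only by reference to Paragraph 3, so it falls with Paragraph 3. Paragraph 6 mentions Paragraph 4 but its own obligation stands independently of Paragraph 4, so Paragraph 6 is not affected. Under the stated default rule, only provisions that cannot operate independently fall away; the rest are enforced. Paragraph 1, Paragraph 2, Paragraph 5, Paragraph 6, Paragraph 7, and Paragraph 8 remain in effect.

1, 2, 5, 6, 7, 8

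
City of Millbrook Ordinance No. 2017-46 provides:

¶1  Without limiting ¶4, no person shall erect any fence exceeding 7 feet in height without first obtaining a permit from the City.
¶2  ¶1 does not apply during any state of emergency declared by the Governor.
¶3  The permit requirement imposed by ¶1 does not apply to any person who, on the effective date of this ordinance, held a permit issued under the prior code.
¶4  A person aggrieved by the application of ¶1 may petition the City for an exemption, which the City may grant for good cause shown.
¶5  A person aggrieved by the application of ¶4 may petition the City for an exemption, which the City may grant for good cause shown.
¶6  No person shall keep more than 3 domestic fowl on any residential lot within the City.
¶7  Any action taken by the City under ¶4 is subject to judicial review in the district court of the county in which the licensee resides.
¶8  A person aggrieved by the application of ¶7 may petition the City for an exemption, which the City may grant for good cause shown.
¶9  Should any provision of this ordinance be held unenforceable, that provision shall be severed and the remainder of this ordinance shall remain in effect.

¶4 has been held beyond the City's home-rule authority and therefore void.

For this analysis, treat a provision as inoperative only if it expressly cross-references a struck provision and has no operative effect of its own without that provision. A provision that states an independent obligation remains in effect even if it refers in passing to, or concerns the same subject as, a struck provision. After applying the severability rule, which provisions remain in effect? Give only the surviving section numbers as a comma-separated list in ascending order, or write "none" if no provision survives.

¶4 is struck. ¶5 merely fixes the exemption procedure for ¶4; with ¶4 gone it has nothing to operate on and falls away. The only function of ¶7 is the judicial-review right for ¶4, so it cannot stand once ¶4 is removed. ¶8 operates only by reference to ¶7, so it falls with ¶7. Although ¶1 refers to ¶4, its operative terms do not depend on ¶4, so it remains in effect. ¶9 is a severability clause and preserves every provision that can still be given independent effect. That leaves ¶1, ¶2, ¶3, ¶6, and ¶9 in effect.

1, 2, 3, 6, 9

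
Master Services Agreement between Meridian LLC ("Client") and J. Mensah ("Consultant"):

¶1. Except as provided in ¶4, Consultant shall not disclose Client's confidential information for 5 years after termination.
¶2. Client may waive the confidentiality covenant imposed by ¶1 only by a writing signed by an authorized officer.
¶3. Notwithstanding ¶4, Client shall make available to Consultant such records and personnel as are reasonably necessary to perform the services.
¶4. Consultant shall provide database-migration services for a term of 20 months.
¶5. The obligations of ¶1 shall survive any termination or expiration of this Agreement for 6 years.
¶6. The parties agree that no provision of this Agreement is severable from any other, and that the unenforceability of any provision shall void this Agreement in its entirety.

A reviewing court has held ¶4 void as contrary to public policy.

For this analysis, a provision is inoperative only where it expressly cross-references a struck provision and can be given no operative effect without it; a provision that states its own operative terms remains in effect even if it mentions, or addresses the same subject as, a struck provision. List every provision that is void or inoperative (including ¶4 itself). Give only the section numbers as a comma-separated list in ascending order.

¶4 is struck. Nothing else in the Agreement is defined by reference to ¶4. ¶6 provides that the Agreement is not severable, so the invalidity of any one provision voids the entire Agreement. No provision of the Agreement survives.

1, 2, 3, 4, 5, 6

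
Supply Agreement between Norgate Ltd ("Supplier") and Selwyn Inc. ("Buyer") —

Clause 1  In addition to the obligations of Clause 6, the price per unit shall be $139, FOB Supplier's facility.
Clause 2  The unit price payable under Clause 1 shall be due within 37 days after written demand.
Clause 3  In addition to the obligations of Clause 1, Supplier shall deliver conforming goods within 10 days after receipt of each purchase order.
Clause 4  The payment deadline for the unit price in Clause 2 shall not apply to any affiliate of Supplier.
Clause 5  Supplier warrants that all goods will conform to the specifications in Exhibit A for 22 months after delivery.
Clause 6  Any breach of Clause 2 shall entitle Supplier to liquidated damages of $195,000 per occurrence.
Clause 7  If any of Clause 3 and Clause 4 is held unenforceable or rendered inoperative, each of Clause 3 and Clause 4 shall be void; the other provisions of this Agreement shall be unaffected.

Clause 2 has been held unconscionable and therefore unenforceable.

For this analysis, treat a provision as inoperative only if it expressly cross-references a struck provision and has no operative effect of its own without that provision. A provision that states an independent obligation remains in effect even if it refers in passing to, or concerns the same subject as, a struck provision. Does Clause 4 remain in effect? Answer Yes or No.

Clause 2 is struck. The whole of Clause 4 is the carve-out from the payment deadline for the unit price, defined by reference to Clause 2, so Clause 4 cannot stand once Clause 2 is removed. Clause 6 has no operative effect of its own apart from Clause 2 and is therefore inoperative. Clause 1 mentions Clause 6 but its own obligation stands independently of Clause 6, so Clause 1 is not affected. Clause 7 declares Clause 3 and Clause 4 mutually dependent; since one of them has fallen, all of them are of no effect. That brings down Clause 3 as well. The remainder continues in force under Clause 7. That leaves Clause 1, Clause 5, and Clause 7 in effect. Clause 4 is among the inoperative provisions, so the answer is no.

No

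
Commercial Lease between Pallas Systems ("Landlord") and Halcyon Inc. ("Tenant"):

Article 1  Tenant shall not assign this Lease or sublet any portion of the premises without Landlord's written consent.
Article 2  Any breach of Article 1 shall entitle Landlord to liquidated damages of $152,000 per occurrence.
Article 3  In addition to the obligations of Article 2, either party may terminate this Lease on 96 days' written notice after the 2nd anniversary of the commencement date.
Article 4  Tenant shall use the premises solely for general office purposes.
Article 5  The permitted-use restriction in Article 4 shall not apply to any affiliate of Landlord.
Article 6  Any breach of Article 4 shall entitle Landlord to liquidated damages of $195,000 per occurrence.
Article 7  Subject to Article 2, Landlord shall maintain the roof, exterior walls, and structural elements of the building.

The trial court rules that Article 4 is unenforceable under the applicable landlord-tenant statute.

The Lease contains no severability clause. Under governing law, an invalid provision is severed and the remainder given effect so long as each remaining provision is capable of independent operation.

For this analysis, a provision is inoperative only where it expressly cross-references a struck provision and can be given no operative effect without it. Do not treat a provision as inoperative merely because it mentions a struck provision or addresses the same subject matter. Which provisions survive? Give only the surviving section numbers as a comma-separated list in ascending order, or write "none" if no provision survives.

Article 4 is struck. Article 5 has no operative effect of its own apart from Article 4 and is therefore inoperative. Article 6 does nothing except set the liquidated-damages amount by reference to Article 4; with Article 4 gone it has no independent effect and is inoperative. With no severability clause, the stated default rule severs what cannot stand and enforces each remaining provision that can operate on its own. The provisions still in force are Article 1, Article 2, Article 3, and Article 7.

1, 2, 3, 7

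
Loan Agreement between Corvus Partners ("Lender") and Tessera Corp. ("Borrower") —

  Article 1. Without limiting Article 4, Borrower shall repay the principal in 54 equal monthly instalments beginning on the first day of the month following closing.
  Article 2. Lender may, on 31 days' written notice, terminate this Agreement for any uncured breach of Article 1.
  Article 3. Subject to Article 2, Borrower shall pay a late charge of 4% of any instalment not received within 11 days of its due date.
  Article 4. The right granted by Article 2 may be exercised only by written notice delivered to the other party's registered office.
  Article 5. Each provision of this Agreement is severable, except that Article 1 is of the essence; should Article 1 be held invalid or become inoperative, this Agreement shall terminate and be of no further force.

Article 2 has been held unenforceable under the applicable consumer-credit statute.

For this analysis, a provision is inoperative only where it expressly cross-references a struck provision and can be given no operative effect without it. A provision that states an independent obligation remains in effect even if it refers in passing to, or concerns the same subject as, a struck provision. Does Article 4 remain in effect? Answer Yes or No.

Article 2 is struck. The only function of Article 4 is the notice requirement for Article 2, so it cannot stand once Article 2 is removed. Article 3 mentions Article 2 but its own obligation stands independently of Article 2, so Article 3 is not affected. Article 1 mentions Article 4 but its own obligation stands independently of Article 4, so Article 1 is not affected. Article 5 makes Article 1 an essential term, but Article 1 is unaffected, so the severability proviso in Article 5 preserves the remaining provisions. That leaves Article 1, Article 3, and Article 5 in effect. Article 4 is among the inoperative provisions, so the answer is no.

No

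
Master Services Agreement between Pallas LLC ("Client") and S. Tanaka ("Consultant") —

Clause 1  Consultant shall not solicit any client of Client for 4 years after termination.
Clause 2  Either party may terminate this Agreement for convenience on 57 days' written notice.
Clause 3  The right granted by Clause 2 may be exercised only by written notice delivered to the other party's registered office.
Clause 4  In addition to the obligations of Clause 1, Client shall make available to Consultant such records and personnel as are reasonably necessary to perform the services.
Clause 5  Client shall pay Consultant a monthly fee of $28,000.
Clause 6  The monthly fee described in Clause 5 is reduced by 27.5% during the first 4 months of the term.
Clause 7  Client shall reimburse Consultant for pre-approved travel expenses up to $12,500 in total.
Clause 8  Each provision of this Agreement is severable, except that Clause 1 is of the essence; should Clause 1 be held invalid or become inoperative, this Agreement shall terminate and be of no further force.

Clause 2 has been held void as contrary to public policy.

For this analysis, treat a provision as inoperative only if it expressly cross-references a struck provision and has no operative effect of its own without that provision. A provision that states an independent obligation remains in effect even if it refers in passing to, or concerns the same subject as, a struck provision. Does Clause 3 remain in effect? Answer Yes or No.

Clause 2 is struck. Clause 3 has no operative effect of its own apart from Clause 2 and is therefore inoperative. Clause 8 makes Clause 1 an essential term, but Clause 1 is unaffected, so the severability proviso in Clause 8 preserves the remaining provisions. The provisions still in force are Clause 1, Clause 4, Clause 5, Clause 6, Clause 7, and Clause 8. Clause 3 is among the inoperative provisions, so the answer is no.

No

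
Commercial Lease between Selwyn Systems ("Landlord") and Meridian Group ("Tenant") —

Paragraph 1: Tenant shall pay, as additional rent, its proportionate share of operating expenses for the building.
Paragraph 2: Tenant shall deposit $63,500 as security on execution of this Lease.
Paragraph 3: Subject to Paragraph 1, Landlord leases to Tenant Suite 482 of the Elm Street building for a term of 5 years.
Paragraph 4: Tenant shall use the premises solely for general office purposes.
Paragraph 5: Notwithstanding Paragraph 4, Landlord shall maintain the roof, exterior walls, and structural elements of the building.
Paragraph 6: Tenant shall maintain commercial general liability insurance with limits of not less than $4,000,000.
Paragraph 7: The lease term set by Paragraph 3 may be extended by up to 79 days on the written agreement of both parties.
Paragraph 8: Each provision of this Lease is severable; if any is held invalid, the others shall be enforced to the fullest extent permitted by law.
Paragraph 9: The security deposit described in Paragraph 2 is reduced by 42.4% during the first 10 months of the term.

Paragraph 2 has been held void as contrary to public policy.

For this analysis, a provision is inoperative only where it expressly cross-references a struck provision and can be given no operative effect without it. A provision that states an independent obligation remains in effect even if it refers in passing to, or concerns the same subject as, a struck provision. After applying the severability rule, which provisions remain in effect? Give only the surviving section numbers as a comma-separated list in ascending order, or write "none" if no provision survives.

1, 3, 4, 5, 6, 7, 8

Paragraph 2 is struck. Paragraph 9 does nothing except set the introductory reduction to the security deposit by reference to Paragraph 2; with Paragraph 2 gone it has no independent effect and is inoperative. Paragraph 8 is a severability clause and preserves every provision that can still be given independent effect. Paragraph 1, Paragraph 3, Paragraph 4, Paragraph 5, Paragraph 6, Paragraph 7, and Paragraph 8 remain in effect.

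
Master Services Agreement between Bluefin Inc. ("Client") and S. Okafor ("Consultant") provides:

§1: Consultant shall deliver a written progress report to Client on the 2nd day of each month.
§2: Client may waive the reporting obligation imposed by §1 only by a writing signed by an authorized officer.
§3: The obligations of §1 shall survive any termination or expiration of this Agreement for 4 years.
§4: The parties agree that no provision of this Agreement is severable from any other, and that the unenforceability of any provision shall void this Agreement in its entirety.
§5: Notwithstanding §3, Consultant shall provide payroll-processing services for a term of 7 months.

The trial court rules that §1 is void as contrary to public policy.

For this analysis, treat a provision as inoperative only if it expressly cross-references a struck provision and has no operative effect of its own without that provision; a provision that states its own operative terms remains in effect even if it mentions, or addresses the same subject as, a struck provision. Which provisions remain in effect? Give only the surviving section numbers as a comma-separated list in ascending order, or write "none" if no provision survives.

§1 is struck. §2 merely fixes the waiver condition for §1; with §1 gone it has nothing to operate on and falls away. The only function of §3 is the survival period for §1, so it cannot stand once §1 is removed. §4 provides that the Agreement is not severable, so the invalidity of any one provision voids the entire Agreement. No provision of the Agreement survives.

none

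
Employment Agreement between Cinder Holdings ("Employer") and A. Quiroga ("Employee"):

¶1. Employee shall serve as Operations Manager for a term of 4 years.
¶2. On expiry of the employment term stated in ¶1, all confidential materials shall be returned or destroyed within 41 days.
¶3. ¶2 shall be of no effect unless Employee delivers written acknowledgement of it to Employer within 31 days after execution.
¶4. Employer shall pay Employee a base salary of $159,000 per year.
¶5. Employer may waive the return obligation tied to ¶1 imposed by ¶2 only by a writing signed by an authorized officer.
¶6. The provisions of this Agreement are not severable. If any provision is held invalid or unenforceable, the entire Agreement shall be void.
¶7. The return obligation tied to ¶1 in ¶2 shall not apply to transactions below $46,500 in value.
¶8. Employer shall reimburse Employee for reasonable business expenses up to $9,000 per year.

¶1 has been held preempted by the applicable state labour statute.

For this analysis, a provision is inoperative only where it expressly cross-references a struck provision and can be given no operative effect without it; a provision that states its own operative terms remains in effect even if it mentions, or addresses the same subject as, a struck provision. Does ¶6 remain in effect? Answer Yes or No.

¶1 is struck. ¶2 operates only by reference to ¶1, so it falls with ¶1. ¶3 merely fixes the acknowledgement condition for ¶2; with ¶2 gone it has nothing to operate on and falls away. ¶5 operates only by reference to ¶2, so it falls with ¶2. ¶7 has no operative effect of its own apart from ¶2 and is therefore inoperative. ¶6 provides that the Agreement is not severable, so the invalidity of any one provision voids the entire Agreement. No provision of the Agreement survives. ¶6 is among the inoperative provisions, so the answer is no.

No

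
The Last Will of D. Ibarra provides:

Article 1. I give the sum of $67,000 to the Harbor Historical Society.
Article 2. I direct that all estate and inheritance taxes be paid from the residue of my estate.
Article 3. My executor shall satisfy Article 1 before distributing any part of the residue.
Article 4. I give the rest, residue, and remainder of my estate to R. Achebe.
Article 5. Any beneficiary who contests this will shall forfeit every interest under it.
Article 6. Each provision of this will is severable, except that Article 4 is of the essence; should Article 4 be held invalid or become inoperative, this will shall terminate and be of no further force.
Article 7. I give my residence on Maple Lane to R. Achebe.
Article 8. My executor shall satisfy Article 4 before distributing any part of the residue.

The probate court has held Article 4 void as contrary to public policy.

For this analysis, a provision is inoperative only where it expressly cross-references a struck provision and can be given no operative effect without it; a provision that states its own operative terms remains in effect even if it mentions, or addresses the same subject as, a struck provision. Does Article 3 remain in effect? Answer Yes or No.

Article 4 is struck. The only function of Article 8 is the priority direction for Article 4, so it cannot stand once Article 4 is removed. Article 6 makes Article 4 an essential term, and Article 4 is the provision held invalid; under Article 6, the entire will is therefore void. No provision of the will survives. Article 3 is among the inoperative provisions, so the answer is no.

No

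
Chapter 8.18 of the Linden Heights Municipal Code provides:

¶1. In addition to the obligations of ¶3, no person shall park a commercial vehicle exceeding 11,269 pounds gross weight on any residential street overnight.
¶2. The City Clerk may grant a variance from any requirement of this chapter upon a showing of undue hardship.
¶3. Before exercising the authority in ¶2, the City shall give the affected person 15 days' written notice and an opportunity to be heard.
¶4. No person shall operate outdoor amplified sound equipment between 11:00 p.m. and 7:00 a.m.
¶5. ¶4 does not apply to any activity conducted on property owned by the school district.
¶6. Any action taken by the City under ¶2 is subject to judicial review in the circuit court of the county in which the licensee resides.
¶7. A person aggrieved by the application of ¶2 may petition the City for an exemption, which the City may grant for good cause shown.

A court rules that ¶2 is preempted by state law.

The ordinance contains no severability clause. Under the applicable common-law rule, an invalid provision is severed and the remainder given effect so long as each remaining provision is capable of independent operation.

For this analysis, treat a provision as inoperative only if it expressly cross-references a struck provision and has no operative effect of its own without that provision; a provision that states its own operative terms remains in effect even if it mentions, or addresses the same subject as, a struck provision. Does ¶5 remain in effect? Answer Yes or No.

Yes

¶2 is struck. ¶3 operates only by reference to ¶2, so it falls with ¶2. ¶6 operates only by reference to ¶2, so it falls with ¶2. ¶7 has no operative effect of its own apart from ¶2 and is therefore inoperative. ¶1 mentions ¶3 but its own obligation stands independently of ¶3, so ¶1 is not affected. Under the stated default rule, only provisions that cannot operate independently fall away; the rest are enforced. The provisions still in force are ¶1, ¶4, and ¶5. ¶5 is among the surviving provisions, so the answer is yes.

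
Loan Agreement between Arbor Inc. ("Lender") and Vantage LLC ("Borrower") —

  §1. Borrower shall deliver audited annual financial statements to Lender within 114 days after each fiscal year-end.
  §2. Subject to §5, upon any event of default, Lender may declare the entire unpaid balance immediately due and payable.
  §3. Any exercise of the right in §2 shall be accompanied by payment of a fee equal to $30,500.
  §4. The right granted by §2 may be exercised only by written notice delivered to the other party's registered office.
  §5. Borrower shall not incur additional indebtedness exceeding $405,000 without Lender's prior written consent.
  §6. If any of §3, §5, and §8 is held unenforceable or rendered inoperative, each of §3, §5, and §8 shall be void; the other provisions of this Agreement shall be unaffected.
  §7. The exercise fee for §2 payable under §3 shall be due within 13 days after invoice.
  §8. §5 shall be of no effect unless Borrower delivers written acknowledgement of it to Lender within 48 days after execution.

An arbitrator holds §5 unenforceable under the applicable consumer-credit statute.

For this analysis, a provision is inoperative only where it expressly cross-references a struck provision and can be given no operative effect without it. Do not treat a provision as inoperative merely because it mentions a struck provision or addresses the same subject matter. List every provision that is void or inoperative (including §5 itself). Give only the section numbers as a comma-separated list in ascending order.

3, 5, 7, 8

§5 is struck. §8 has no operative effect of its own apart from §5 and is therefore inoperative. Although §2 refers to §5, its operative terms do not depend on §5, so it remains in effect. §6 declares §3, §5, and §8 mutually dependent; since one of them has fallen, all of them are of no effect. That brings down §3 as well. §7 in turn depends solely on a provision now struck and likewise falls. The remainder continues in force under §6. §1, §2, §4, and §6 remain in effect.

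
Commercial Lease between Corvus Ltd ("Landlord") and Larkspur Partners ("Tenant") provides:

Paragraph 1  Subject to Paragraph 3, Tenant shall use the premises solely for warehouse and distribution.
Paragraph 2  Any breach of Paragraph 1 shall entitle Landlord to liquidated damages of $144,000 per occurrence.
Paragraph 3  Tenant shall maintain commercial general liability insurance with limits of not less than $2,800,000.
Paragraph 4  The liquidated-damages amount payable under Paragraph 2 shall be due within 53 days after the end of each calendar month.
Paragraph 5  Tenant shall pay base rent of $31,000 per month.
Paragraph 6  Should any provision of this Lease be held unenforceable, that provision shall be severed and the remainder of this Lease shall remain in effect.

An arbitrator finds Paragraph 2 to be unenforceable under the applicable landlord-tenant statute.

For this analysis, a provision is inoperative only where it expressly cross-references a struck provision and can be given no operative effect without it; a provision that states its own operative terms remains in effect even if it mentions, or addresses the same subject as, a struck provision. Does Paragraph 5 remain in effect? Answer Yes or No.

Paragraph 2 is struck. Paragraph 4 operates only by reference to Paragraph 2, so it falls with Paragraph 2. Paragraph 6 is a severability clause and preserves every provision that can still be given independent effect. That leaves Paragraph 1, Paragraph 3, Paragraph 5, and Paragraph 6 in effect. Paragraph 5 is among the surviving provisions, so the answer is yes.

Yes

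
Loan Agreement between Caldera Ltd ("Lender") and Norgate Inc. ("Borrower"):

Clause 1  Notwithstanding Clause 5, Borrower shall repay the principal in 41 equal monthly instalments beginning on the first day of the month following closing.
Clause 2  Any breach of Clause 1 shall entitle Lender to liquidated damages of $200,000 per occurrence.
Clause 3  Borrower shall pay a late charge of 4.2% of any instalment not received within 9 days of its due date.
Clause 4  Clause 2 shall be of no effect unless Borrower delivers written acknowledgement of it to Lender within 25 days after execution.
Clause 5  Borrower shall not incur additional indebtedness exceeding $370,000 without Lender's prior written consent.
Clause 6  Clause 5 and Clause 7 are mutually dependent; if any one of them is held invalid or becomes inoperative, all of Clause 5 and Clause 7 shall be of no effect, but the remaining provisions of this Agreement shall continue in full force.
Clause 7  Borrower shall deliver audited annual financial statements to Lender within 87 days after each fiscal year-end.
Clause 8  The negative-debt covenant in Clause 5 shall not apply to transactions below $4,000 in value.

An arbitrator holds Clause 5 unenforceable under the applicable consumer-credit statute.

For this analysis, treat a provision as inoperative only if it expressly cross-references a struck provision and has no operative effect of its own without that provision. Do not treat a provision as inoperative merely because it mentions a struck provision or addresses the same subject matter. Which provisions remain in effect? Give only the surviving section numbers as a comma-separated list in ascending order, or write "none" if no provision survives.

Clause 5 is struck. Clause 8 has no operative effect of its own apart from Clause 5 and is therefore inoperative. Clause 1 mentions Clause 5 but its own obligation stands independently of Clause 5, so Clause 1 is not affected. Clause 6 declares Clause 5 and Clause 7 mutually dependent; since one of them has fallen, all of them are of no effect. That brings down Clause 7 as well. The remainder continues in force under Clause 6. That leaves Clause 1, Clause 2, Clause 3, Clause 4, and Clause 6 in effect.

1, 2, 3, 4, 6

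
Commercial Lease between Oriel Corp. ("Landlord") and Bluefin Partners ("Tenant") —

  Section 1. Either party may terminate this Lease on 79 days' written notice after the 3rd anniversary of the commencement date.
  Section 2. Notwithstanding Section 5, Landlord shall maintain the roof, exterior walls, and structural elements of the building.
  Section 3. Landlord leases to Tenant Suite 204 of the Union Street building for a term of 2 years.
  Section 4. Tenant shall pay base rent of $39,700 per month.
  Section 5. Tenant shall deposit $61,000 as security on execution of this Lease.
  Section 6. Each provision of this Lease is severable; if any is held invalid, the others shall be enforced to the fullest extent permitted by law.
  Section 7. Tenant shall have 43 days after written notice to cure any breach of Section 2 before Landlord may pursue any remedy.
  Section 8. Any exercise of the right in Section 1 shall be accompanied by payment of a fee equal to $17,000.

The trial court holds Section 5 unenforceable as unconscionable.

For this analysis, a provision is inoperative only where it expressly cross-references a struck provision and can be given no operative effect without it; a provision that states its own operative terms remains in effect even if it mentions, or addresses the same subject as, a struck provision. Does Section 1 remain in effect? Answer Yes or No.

Yes

Section 5 is struck. Section 2 mentions Section 5 but its own obligation stands independently of Section 5, so Section 2 is not affected. Nothing else in the Lease is defined by reference to Section 5. Under the severability clause in Section 6, the remaining provisions continue in force. Section 1, Section 2, Section 3, Section 4, Section 6, Section 7, and Section 8 remain in effect. Section 1 is among the surviving provisions, so the answer is yes.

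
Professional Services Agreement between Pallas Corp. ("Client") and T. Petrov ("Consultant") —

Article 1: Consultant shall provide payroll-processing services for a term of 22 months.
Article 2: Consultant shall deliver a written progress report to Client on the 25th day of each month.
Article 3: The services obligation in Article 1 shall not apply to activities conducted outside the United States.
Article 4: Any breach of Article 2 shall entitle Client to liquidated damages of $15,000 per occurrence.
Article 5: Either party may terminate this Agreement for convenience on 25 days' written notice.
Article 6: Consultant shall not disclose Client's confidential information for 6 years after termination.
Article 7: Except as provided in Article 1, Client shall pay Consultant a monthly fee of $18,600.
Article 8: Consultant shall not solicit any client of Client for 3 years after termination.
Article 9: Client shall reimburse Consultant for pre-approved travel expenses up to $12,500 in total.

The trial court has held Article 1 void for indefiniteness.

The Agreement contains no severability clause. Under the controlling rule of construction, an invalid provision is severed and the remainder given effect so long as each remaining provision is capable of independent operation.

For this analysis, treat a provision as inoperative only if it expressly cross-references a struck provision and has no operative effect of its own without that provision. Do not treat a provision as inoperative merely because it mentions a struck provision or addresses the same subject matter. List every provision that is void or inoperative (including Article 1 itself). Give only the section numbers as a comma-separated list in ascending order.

1, 3

Article 1 is struck. Article 3 operates only by reference to Article 1, so it falls with Article 1. Article 7 mentions Article 1 but its own obligation stands independently of Article 1, so Article 7 is not affected. Under the stated default rule, only provisions that cannot operate independently fall away; the rest are enforced. The provisions still in force are Article 2, Article 4, Article 5, Article 6, Article 7, Article 8, and Article 9.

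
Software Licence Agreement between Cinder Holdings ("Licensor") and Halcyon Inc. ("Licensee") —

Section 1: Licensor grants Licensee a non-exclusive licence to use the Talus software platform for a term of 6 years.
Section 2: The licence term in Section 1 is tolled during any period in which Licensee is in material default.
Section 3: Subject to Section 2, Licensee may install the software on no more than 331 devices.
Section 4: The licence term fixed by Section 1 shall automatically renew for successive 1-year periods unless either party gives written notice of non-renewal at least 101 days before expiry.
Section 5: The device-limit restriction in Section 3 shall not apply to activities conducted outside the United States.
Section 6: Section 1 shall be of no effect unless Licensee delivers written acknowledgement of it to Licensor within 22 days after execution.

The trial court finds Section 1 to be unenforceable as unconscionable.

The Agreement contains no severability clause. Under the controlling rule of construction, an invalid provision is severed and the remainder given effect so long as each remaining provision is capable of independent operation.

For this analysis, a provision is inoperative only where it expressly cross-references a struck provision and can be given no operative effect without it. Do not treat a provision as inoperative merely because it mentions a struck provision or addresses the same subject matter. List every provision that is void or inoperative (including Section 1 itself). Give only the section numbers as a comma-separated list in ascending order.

1, 2, 4, 6

Section 1 is struck. Section 2 does nothing except set the tolling of the licence term by reference to Section 1; with Section 1 gone it has no independent effect and is inoperative. Section 4 does nothing except set the renewal of the licence term by reference to Section 1; with Section 1 gone it has no independent effect and is inoperative. The only function of Section 6 is the acknowledgement condition for Section 1, so it cannot stand once Section 1 is removed. Although Section 3 refers to Section 2, its operative terms do not depend on Section 2, so it remains in effect. Under the stated default rule, only provisions that cannot operate independently fall away; the rest are enforced. The provisions still in force are Section 3 and Section 5.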